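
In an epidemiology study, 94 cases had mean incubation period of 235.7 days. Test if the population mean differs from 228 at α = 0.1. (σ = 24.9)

z = (x̄ - μ₀)/(σ/√n) = (235.7 - 228)/(24.9/√94) = 2.998. Critical value: ±1.645. Since |2.998| > 1.645, Reject H₀.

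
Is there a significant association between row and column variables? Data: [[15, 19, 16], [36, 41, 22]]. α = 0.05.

χ² = 1.735. df = 2, critical = 5.991. Fail to reject H₀. No evidence of dependence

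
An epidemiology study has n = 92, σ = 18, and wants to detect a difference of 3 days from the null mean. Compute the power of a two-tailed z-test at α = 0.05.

SE = σ/√n = 18/√92 = 1.877. Non-centrality λ = d/SE = 3/1.877 = 1.599. Power ≈ Φ(λ - z_{α/2}) = Φ(1.599 - 1.96) = Φ(-0.361) = 0.359.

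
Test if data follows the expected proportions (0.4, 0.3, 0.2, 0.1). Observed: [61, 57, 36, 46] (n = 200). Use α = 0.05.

Expected: [80.0, 60.0, 40.0, 20.0]. χ² = 38.862. df = 3, critical = 7.815. Reject H₀.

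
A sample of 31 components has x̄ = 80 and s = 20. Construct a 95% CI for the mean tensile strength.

CI = x̄ ± t*(s/√n) = 80 ± 2.042(20/√31) = (72.66, 87.34)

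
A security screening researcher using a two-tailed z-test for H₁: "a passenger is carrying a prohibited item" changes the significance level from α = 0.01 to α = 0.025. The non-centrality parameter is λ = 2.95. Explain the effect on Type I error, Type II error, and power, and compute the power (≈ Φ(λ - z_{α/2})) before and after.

Increasing α from 0.01 to 0.025:
• Type I error rate increases (α is the Type I rate by definition).
• Critical value moves from z_{α/2} = 2.576 to 2.241, so power = Φ(λ - z_{α/2}) goes from Φ(2.95 - 2.576) = 0.646 to Φ(2.95 - 2.241) = 0.761.
• Type II error rate β = 1 - power therefore decreases (0.354 → 0.239).
Appropriate when false negatives are costly — here, letting a prohibited item through — security breach.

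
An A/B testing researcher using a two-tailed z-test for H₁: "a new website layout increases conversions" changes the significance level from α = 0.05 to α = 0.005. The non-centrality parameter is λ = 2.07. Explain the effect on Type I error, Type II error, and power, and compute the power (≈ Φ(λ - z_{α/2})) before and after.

Decreasing α from 0.05 to 0.005:
• Type I error rate decreases (α is the Type I rate by definition).
• Critical value moves from z_{α/2} = 1.96 to 2.807, so power = Φ(λ - z_{α/2}) goes from Φ(2.07 - 1.96) = 0.544 to Φ(2.07 - 2.807) = 0.231.
• Type II error rate β = 1 - power therefore increases (0.456 → 0.769).
Appropriate when false positives are costly — here, rolling out a layout that doesn't actually help — wasted engineering effort.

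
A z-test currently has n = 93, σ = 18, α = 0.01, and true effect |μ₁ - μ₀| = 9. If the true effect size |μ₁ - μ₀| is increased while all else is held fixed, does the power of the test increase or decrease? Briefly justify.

Power increases: a larger true effect increases the non-centrality λ = |μ₁ - μ₀|/(σ/√n).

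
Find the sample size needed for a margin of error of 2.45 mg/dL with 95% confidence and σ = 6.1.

n = (z*σ/E)² = (1.96×6.1/2.45)² = 23.8 → n = 24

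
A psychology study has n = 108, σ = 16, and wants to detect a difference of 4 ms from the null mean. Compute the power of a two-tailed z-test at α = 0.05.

SE = σ/√n = 16/√108 = 1.54. Non-centrality λ = d/SE = 4/1.54 = 2.598. Power ≈ Φ(λ - z_{α/2}) = Φ(2.598 - 1.96) = Φ(0.638) = 0.738.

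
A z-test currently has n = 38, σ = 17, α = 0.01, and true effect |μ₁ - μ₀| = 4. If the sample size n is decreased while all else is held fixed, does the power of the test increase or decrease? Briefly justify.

Power decreases: a smaller n inflates the standard error σ/√n, pulling the sampling distribution under H₁ back toward the critical value.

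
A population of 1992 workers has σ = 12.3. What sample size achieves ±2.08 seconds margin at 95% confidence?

Without FPC: n₀ = (1.96×12.3/2.08)² = 134.337. With FPC: n = n₀N/(n₀+N-1) = 125.9 → n = 126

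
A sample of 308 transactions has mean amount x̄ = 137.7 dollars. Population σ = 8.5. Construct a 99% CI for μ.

CI = x̄ ± z*(σ/√n) = 137.7 ± 2.576(8.5/√308) = 137.7 ± 1.25 = (136.45, 138.95)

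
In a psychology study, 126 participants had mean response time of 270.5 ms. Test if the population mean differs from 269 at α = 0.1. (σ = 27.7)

z = (x̄ - μ₀)/(σ/√n) = (270.5 - 269)/(27.7/√126) = 0.608. Critical value: ±1.645. Since |0.608| ≤ 1.645, Fail to reject H₀.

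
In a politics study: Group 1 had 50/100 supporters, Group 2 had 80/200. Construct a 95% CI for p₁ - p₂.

p̂₁ = 0.5, p̂₂ = 0.4. Difference = 0.1. CI = (-0.019, 0.219)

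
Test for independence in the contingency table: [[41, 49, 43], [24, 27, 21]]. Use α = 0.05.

χ² = 0.248. df = 2, critical = 5.991. Fail to reject H₀. No evidence of dependence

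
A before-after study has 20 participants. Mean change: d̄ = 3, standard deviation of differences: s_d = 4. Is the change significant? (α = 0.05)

t = d̄/(s_d/√n) = 3/(4/√20) = 3.354. df = 19, critical t = ±2.093. Reject H₀.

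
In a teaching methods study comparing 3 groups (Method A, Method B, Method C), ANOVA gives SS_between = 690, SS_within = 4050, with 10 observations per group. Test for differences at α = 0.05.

df_between = 2, df_within = 27. F = MS_between/MS_within = 345.0/150.0 = 2.3. F_crit ≈ 3.354. Fail to reject H₀.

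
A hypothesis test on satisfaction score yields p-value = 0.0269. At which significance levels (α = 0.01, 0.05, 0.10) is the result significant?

p = 0.0269. Significant at: α = 0.05, 0.1.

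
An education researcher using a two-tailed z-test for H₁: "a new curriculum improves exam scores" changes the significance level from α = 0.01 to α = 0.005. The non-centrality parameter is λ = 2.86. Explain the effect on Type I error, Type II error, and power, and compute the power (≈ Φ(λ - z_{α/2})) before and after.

Decreasing α from 0.01 to 0.005:
• Type I error rate decreases (α is the Type I rate by definition).
• Critical value moves from z_{α/2} = 2.576 to 2.807, so power = Φ(λ - z_{α/2}) goes from Φ(2.86 - 2.576) = 0.612 to Φ(2.86 - 2.807) = 0.521.
• Type II error rate β = 1 - power therefore increases (0.388 → 0.479).
Appropriate when false positives are costly — here, adopting a curriculum that gives no real benefit — disruption for nothing.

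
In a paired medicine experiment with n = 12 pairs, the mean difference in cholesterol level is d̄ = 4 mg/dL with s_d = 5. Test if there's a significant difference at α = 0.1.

t = d̄/(s_d/√n) = 4/(5/√12) = 2.771. df = 11, critical t = ±1.796. Reject H₀.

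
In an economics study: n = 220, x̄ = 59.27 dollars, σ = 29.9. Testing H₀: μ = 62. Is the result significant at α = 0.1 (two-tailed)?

z = (59.27 - 62)/(29.9/√220) = -1.354. Since |z| ≤ 1.645, not significant at α = 0.1.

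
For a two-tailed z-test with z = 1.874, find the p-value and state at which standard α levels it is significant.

p = 2·P(Z > |1.874|) = 2·(1 - Φ(1.874)) ≈ 0.0609. Significant at α = 0.1.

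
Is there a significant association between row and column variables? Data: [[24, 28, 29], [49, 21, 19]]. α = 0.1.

χ² = 11.294. df = 2, critical = 4.605. Reject H₀. Variables are dependent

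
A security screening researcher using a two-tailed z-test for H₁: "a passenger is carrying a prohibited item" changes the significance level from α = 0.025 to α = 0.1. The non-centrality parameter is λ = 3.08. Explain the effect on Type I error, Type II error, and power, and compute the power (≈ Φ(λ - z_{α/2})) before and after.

Increasing α from 0.025 to 0.1:
• Type I error rate increases (α is the Type I rate by definition).
• Critical value moves from z_{α/2} = 2.241 to 1.645, so power = Φ(λ - z_{α/2}) goes from Φ(3.08 - 2.241) = 0.799 to Φ(3.08 - 1.645) = 0.924.
• Type II error rate β = 1 - power therefore decreases (0.201 → 0.076).
Appropriate when false negatives are costly — here, letting a prohibited item through — security breach.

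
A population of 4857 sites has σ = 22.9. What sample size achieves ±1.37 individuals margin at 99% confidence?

Without FPC: n₀ = (2.576×22.9/1.37)² = 1854.05. With FPC: n = n₀N/(n₀+N-1) = 1342.04 → n = 1343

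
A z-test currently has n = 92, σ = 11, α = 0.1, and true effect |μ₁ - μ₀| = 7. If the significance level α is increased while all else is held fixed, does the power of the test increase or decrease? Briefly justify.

Power increases: a larger α lowers the critical value, so more of the H₁ sampling distribution falls in the rejection region.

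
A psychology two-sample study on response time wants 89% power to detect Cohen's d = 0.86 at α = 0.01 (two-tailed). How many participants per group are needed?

z_{α/2} = 2.576, z_β = Φ⁻¹(0.89) = 1.227. For large effect (d = 0.86): n per group = 2(z_{α/2} + z_β)²/d² = 2(2.576 + 1.227)²/0.86² = 39.1 → 40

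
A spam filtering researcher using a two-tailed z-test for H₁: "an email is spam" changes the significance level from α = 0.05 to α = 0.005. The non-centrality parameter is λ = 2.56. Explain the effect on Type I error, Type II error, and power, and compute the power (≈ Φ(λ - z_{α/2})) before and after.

Decreasing α from 0.05 to 0.005:
• Type I error rate decreases (α is the Type I rate by definition).
• Critical value moves from z_{α/2} = 1.96 to 2.807, so power = Φ(λ - z_{α/2}) goes from Φ(2.56 - 1.96) = 0.726 to Φ(2.56 - 2.807) = 0.402.
• Type II error rate β = 1 - power therefore increases (0.274 → 0.598).
Appropriate when false positives are costly — here, a legitimate email is sent to the spam folder and the user misses it.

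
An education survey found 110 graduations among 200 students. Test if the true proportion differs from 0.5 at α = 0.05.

p̂ = 0.55, p₀ = 0.5. z = (p̂ - p₀)/√(p₀(1-p₀)/n) = 1.414. Critical: ±1.96. Fail to reject H₀.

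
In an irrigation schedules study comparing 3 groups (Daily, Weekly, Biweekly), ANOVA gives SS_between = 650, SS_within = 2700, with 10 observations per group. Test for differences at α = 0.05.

df_between = 2, df_within = 27. F = MS_between/MS_within = 325.0/100.0 = 3.25. F_crit ≈ 3.354. Fail to reject H₀.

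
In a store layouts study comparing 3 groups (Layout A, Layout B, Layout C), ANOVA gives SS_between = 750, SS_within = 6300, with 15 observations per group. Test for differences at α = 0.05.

df_between = 2, df_within = 42. F = MS_between/MS_within = 375.0/150.0 = 2.5. F_crit ≈ 3.22. Fail to reject H₀.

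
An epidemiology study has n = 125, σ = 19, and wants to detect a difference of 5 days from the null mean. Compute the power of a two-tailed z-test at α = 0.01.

SE = σ/√n = 19/√125 = 1.699. Non-centrality λ = d/SE = 5/1.699 = 2.942. Power ≈ Φ(λ - z_{α/2}) = Φ(2.942 - 2.576) = Φ(0.366) = 0.643.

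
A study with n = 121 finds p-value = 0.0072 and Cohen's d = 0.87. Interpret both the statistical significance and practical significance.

Statistically significant (p = 0.0072 < 0.05). Cohen's d = 0.87 indicates a large effect size. Both statistical and practical significance should be considered.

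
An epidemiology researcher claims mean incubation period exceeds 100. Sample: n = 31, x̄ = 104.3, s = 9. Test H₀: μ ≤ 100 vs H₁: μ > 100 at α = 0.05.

t = (104.3 - 100)/(9/√31) = 2.66, df = 30. Critical t = 1.697. Reject H₀.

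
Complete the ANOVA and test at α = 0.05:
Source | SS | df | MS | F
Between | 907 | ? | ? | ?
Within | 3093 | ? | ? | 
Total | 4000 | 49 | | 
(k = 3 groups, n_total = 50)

df_between = 2, df_within = 47. MS_between = 453.5, MS_within = 65.81. F = 6.891, F_crit ≈ 3.195. Reject H₀.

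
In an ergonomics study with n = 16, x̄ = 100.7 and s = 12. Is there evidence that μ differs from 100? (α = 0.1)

t = (x̄ - μ₀)/(s/√n) = (100.7 - 100)/(12/√16) = 0.233. df = 15, critical t = ±1.753. Fail to reject H₀.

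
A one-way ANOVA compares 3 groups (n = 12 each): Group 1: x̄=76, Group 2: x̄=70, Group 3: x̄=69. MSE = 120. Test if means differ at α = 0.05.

Grand mean = 71.67. SS_between = 344.0, MS_between = 172.0. F = 1.433, F_crit ≈ 3.285. Fail to reject H₀.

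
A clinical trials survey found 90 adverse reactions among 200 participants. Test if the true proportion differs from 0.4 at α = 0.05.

p̂ = 0.45, p₀ = 0.4. z = (p̂ - p₀)/√(p₀(1-p₀)/n) = 1.443. Critical: ±1.96. Fail to reject H₀.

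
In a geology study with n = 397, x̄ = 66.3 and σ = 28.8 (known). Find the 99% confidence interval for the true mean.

CI = x̄ ± z*(σ/√n) = 66.3 ± 2.576(28.8/√397) = 66.3 ± 3.72 = (62.58, 70.02)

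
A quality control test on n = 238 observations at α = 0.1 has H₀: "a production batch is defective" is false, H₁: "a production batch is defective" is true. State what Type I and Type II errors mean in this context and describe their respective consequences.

Type I (false positive): concluding that a production batch is defective when it is not — scrapping a good batch — wasted material and cost for no reason. Type II (false negative): failing to conclude that a production batch is defective when it is — shipping a defective batch — faulty products reach customers. Which is costlier depends on domain priorities and is a judgement call rather than a statistical fact.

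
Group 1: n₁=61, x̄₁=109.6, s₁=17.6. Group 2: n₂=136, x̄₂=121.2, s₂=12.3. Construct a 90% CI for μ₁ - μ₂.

Difference = -11.6. SE = √(17.6²/61 + 12.3²/136) = 2.488. CI = (-15.69, -7.51)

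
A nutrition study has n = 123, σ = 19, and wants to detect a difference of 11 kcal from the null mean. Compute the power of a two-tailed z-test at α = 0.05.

SE = σ/√n = 19/√123 = 1.713. Non-centrality λ = d/SE = 11/1.713 = 6.421. Power ≈ Φ(λ - z_{α/2}) = Φ(6.421 - 1.96) = Φ(4.461) = 1.0.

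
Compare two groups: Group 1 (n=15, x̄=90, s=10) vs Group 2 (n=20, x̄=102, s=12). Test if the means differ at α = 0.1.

Pooled sp = 11.2. t = -3.138, df = 33. Critical t = ±1.692. Reject H₀.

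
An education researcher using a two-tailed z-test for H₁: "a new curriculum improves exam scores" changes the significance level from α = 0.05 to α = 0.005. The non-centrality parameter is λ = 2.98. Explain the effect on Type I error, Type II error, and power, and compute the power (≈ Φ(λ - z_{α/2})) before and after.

Decreasing α from 0.05 to 0.005:
• Type I error rate decreases (α is the Type I rate by definition).
• Critical value moves from z_{α/2} = 1.96 to 2.807, so power = Φ(λ - z_{α/2}) goes from Φ(2.98 - 1.96) = 0.846 to Φ(2.98 - 2.807) = 0.569.
• Type II error rate β = 1 - power therefore increases (0.154 → 0.431).
Appropriate when false positives are costly — here, adopting a curriculum that gives no real benefit — disruption for nothing.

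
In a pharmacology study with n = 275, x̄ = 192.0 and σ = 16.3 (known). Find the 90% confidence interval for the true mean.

CI = x̄ ± z*(σ/√n) = 192.0 ± 1.645(16.3/√275) = 192.0 ± 1.62 = (190.38, 193.62)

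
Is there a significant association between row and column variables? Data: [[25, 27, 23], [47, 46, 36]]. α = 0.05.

χ² = 0.256. df = 2, critical = 5.991. Fail to reject H₀. No evidence of dependence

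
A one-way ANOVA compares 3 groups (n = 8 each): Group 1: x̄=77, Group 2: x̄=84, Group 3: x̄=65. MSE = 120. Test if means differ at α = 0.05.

Grand mean = 75.33. SS_between = 1477.33, MS_between = 738.67. F = 6.156, F_crit ≈ 3.467. Reject H₀.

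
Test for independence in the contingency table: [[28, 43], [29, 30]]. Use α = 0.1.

χ² = 1.235. df = 1, critical = 2.706. Fail to reject H₀. No evidence of dependence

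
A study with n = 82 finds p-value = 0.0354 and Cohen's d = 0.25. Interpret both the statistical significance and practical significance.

Statistically significant (p = 0.0354 < 0.05). Cohen's d = 0.25 indicates a small effect size. Both statistical and practical significance should be considered.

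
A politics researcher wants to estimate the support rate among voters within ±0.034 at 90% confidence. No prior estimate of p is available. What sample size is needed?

Conservative approach: use p = 0.5 (maximizes p(1-p) = 0.25). n = z²(0.25)/E² = 1.645²×0.25/0.034² = 585.2 → n = 586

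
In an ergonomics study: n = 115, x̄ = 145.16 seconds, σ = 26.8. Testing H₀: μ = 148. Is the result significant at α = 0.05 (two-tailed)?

z = (145.16 - 148)/(26.8/√115) = -1.136. Since |z| ≤ 1.96, not significant at α = 0.05.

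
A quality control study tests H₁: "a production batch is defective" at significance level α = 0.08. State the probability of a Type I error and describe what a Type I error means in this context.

P(Type I error) = α = 0.08. A Type I error is rejecting H₀ when H₀ is actually true (false positive) — here, concluding that a production batch is defective when in fact this is not the case. Consequence: scrapping a good batch — wasted material and cost for no reason.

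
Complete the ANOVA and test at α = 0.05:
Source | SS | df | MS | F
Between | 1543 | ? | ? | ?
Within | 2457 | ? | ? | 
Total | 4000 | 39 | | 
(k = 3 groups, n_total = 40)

df_between = 2, df_within = 37. MS_between = 771.5, MS_within = 66.41. F = 11.618, F_crit ≈ 3.252. Reject H₀.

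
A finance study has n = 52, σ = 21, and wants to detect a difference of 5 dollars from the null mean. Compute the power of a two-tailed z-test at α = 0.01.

SE = σ/√n = 21/√52 = 2.912. Non-centrality λ = d/SE = 5/2.912 = 1.717. Power ≈ Φ(λ - z_{α/2}) = Φ(1.717 - 2.576) = Φ(-0.859) = 0.195.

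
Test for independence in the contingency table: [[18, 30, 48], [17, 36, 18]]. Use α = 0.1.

χ² = 10.708. df = 2, critical = 4.605. Reject H₀. Variables are dependent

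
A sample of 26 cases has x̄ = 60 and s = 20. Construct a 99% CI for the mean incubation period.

CI = x̄ ± t*(s/√n) = 60 ± 2.787(20/√26) = (49.07, 70.93)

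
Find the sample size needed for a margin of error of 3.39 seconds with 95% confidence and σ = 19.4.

n = (z*σ/E)² = (1.96×19.4/3.39)² = 125.8 → n = 126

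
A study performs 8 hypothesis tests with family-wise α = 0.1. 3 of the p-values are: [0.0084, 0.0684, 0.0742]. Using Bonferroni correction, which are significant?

Bonferroni α = 0.1/8 = 0.0125. Significant p-values: [0.0084]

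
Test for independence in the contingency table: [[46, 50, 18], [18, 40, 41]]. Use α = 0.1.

χ² = 21.377. df = 2, critical = 4.605. Reject H₀. Variables are dependent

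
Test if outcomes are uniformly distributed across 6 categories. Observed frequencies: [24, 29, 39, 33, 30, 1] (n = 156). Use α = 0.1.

Expected = 26 each. χ² = Σ(O-E)²/E = 33.538. df = 5, critical value = 9.236. Reject H₀.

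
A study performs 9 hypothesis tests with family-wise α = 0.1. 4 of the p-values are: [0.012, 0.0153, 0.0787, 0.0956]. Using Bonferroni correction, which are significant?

Bonferroni α = 0.1/9 = 0.01111. None of the given p-values are significant.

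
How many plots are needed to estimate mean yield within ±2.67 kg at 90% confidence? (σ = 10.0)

n = (z*σ/E)² = (1.645×10.0/2.67)² = 38.0 → n = 38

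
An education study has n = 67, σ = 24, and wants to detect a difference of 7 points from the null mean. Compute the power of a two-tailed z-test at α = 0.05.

SE = σ/√n = 24/√67 = 2.932. Non-centrality λ = d/SE = 7/2.932 = 2.387. Power ≈ Φ(λ - z_{α/2}) = Φ(2.387 - 1.96) = Φ(0.427) = 0.665.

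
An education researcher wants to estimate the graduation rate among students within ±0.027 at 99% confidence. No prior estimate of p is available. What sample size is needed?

Conservative approach: use p = 0.5 (maximizes p(1-p) = 0.25). n = z²(0.25)/E² = 2.576²×0.25/0.027² = 2275.6 → n = 2276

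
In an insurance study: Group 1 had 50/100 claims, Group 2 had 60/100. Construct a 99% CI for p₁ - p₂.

p̂₁ = 0.5, p̂₂ = 0.6. Difference = -0.1. CI = (-0.28, 0.08)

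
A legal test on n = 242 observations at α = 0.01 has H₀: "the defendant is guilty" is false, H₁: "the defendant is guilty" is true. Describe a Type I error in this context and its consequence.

Type I error: rejecting H₀ when it is true — concluding that the defendant is guilty when in fact it is not. Consequence: convicting an innocent person.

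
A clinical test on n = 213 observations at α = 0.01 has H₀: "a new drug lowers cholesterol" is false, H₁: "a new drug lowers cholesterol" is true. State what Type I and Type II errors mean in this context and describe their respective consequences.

Type I (false positive): concluding that a new drug lowers cholesterol when it is not — approving an ineffective drug — patients take a useless medication and may skip effective alternatives. Type II (false negative): failing to conclude that a new drug lowers cholesterol when it is — shelving an effective drug — patients miss out on a treatment that would have helped. Which is costlier depends on domain priorities and is a judgement call rather than a statistical fact.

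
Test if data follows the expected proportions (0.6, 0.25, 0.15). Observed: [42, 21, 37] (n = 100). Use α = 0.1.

Expected: [60.0, 25.0, 15.0]. χ² = 38.307. df = 2, critical = 4.605. Reject H₀.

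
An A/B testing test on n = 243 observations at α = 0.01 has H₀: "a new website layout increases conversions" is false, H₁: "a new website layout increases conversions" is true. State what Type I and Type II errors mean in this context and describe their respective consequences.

Type I (false positive): concluding that a new website layout increases conversions when it is not — rolling out a layout that doesn't actually help — wasted engineering effort. Type II (false negative): failing to conclude that a new website layout increases conversions when it is — discarding a layout that would have improved conversions — lost revenue. Which is costlier depends on domain priorities and is a judgement call rather than a statistical fact.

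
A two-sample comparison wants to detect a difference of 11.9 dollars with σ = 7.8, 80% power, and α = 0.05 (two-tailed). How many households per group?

n per group = 2(z_α/2 + z_β)²σ²/d² = 2×(1.96 + 0.84)²×7.8²/11.9² = 6.7 → n = 7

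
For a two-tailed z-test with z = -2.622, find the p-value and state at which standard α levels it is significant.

p = 2·P(Z > |-2.622|) = 2·(1 - Φ(2.622)) ≈ 0.0087. Significant at α = 0.1; Significant at α = 0.05; Significant at α = 0.01.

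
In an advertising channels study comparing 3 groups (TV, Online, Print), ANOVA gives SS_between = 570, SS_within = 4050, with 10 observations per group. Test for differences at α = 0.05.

df_between = 2, df_within = 27. F = MS_between/MS_within = 285.0/150.0 = 1.9. F_crit ≈ 3.354. Fail to reject H₀.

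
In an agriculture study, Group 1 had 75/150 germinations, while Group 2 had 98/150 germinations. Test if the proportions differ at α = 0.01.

p̂₁ = 0.5, p̂₂ = 0.653, pooled p̂ = 0.577. z = -2.688. Critical: ±2.576. Reject H₀.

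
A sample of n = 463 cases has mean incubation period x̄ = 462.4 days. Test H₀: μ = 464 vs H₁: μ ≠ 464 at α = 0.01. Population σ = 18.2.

z = (x̄ - μ₀)/(σ/√n) = (462.4 - 464)/(18.2/√463) = -1.892. Critical value: ±2.576. Since |-1.892| ≤ 2.576, Fail to reject H₀.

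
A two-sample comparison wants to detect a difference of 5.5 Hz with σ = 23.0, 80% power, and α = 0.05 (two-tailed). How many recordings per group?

n per group = 2(z_α/2 + z_β)²σ²/d² = 2×(1.96 + 0.84)²×23.0²/5.5² = 274.2 → n = 275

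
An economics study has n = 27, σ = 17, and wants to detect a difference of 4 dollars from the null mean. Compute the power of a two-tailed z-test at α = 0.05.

SE = σ/√n = 17/√27 = 3.272. Non-centrality λ = d/SE = 4/3.272 = 1.223. Power ≈ Φ(λ - z_{α/2}) = Φ(1.223 - 1.96) = Φ(-0.737) = 0.23.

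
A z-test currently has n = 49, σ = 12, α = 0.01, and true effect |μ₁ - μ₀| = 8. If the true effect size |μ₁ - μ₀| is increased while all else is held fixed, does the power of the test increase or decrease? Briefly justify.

Power increases: a larger true effect increases the non-centrality λ = |μ₁ - μ₀|/(σ/√n).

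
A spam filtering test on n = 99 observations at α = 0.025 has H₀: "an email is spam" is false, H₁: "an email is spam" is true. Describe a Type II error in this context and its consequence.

Type II error: failing to reject H₀ when it is false — concluding that an email is spam is not supported when in fact it is. Consequence: a spam email lands in the inbox.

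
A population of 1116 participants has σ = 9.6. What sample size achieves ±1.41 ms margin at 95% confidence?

Without FPC: n₀ = (1.96×9.6/1.41)² = 178.081. With FPC: n = n₀N/(n₀+N-1) = 153.7 → n = 154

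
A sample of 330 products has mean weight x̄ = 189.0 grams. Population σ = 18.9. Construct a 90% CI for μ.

CI = x̄ ± z*(σ/√n) = 189.0 ± 1.645(18.9/√330) = 189.0 ± 1.71 = (187.29, 190.71)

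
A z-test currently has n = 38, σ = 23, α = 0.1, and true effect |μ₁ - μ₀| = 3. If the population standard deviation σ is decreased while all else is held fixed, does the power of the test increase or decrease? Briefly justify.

Power increases: a smaller σ shrinks the standard error σ/√n, moving the sampling distribution under H₁ further from the critical value.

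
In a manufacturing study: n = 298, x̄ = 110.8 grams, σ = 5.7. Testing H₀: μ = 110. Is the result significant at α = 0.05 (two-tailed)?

z = (110.8 - 110)/(5.7/√298) = 2.423. Since |z| > 1.96, significant at α = 0.05.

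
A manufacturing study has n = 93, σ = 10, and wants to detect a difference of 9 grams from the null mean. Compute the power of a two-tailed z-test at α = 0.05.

SE = σ/√n = 10/√93 = 1.037. Non-centrality λ = d/SE = 9/1.037 = 8.679. Power ≈ Φ(λ - z_{α/2}) = Φ(8.679 - 1.96) = Φ(6.719) = 1.0.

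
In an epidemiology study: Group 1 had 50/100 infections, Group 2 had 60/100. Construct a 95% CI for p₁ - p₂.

p̂₁ = 0.5, p̂₂ = 0.6. Difference = -0.1. CI = (-0.237, 0.037)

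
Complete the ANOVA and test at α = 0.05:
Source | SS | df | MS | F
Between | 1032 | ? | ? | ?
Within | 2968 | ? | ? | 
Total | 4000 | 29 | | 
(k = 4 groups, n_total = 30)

df_between = 3, df_within = 26. MS_between = 344.0, MS_within = 114.15. F = 3.013, F_crit ≈ 2.975. Reject H₀.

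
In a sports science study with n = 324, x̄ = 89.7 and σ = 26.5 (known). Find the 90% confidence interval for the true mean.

CI = x̄ ± z*(σ/√n) = 89.7 ± 1.645(26.5/√324) = 89.7 ± 2.42 = (87.28, 92.12)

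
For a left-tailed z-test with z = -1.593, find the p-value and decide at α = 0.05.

p = P(Z < -1.593) = Φ(-1.593) ≈ 0.0556. Since p ≥ 0.05, fail to reject H₀ (not significant) at α = 0.05.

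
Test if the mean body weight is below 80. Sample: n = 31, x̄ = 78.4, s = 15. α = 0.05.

t = (78.4 - 80)/(15/√31) = -0.594, df = 30. Critical t = -1.697. Fail to reject H₀.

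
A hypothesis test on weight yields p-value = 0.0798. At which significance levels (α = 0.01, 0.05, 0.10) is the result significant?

p = 0.0798. Significant at: α = 0.1.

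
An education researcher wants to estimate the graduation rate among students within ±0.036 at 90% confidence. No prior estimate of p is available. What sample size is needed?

Conservative approach: use p = 0.5 (maximizes p(1-p) = 0.25). n = z²(0.25)/E² = 1.645²×0.25/0.036² = 522.0 → n = 522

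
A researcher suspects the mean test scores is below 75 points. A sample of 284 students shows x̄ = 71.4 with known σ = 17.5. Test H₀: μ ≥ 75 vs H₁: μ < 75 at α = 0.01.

z = -3.467. Critical value: -2.33. Reject H₀.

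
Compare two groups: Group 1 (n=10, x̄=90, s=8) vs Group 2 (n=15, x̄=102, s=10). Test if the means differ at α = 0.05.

Pooled sp = 9.27. t = -3.171, df = 23. Critical t = ±2.069. Reject H₀.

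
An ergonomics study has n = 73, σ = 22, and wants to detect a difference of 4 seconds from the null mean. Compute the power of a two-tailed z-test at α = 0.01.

SE = σ/√n = 22/√73 = 2.575. Non-centrality λ = d/SE = 4/2.575 = 1.553. Power ≈ Φ(λ - z_{α/2}) = Φ(1.553 - 2.576) = Φ(-1.023) = 0.153.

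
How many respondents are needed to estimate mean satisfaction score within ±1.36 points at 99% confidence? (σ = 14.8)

n = (z*σ/E)² = (2.576×14.8/1.36)² = 785.8 → n = 786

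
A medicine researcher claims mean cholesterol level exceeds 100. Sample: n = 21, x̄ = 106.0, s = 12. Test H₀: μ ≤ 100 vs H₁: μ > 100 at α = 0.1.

t = (106.0 - 100)/(12/√21) = 2.291, df = 20. Critical t = 1.325. Reject H₀.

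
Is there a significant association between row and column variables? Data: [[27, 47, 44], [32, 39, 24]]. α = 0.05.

χ² = 4.621. df = 2, critical = 5.991. Fail to reject H₀. No evidence of dependence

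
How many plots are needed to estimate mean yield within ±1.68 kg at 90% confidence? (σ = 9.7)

n = (z*σ/E)² = (1.645×9.7/1.68)² = 90.2 → n = 91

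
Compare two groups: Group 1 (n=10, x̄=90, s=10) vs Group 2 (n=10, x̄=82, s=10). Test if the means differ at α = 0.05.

Pooled sp = 10.0. t = 1.789, df = 18. Critical t = ±2.101. Fail to reject H₀.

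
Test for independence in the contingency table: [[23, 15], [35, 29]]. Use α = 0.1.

χ² = 0.331. df = 1, critical = 2.706. Fail to reject H₀. No evidence of dependence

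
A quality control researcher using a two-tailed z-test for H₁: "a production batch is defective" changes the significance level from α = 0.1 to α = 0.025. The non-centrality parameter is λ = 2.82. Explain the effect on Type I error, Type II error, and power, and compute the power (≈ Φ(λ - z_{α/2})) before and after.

Decreasing α from 0.1 to 0.025:
• Type I error rate decreases (α is the Type I rate by definition).
• Critical value moves from z_{α/2} = 1.645 to 2.241, so power = Φ(λ - z_{α/2}) goes from Φ(2.82 - 1.645) = 0.88 to Φ(2.82 - 2.241) = 0.719.
• Type II error rate β = 1 - power therefore increases (0.12 → 0.281).
Appropriate when false positives are costly — here, scrapping a good batch — wasted material and cost for no reason.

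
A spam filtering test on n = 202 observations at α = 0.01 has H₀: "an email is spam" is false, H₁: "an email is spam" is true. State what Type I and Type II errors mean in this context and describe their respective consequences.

Type I (false positive): concluding that an email is spam when it is not — a legitimate email is sent to the spam folder and the user misses it. Type II (false negative): failing to conclude that an email is spam when it is — a spam email lands in the inbox. Which is costlier depends on domain priorities and is a judgement call rather than a statistical fact.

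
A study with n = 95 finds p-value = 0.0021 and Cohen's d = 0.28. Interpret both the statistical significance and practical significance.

Statistically significant (p = 0.0021 < 0.05). Cohen's d = 0.28 indicates a small effect size. Both statistical and practical significance should be considered.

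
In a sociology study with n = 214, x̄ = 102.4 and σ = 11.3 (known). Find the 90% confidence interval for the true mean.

CI = x̄ ± z*(σ/√n) = 102.4 ± 1.645(11.3/√214) = 102.4 ± 1.27 = (101.13, 103.67)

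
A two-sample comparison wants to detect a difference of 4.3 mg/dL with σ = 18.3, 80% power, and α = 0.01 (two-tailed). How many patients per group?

n per group = 2(z_α/2 + z_β)²σ²/d² = 2×(2.576 + 0.84)²×18.3²/4.3² = 422.7 → n = 423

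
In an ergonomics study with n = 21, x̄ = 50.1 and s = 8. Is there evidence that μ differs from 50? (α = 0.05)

t = (x̄ - μ₀)/(s/√n) = (50.1 - 50)/(8/√21) = 0.057. df = 20, critical t = ±2.086. Fail to reject H₀.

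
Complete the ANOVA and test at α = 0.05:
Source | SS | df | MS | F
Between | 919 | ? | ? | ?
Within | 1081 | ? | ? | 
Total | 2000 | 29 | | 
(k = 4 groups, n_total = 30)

df_between = 3, df_within = 26. MS_between = 306.33, MS_within = 41.58. F = 7.368, F_crit ≈ 2.975. Reject H₀.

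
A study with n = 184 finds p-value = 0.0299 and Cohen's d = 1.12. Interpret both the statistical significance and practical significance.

Statistically significant (p = 0.0299 < 0.05). Cohen's d = 1.12 indicates a large effect size. Both statistical and practical significance should be considered.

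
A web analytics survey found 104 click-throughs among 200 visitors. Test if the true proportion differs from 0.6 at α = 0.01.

p̂ = 0.52, p₀ = 0.6. z = (p̂ - p₀)/√(p₀(1-p₀)/n) = -2.309. Critical: ±2.576. Fail to reject H₀.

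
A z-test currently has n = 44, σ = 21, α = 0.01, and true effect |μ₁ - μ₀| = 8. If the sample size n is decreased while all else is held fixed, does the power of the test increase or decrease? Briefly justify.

Power decreases: a smaller n inflates the standard error σ/√n, pulling the sampling distribution under H₁ back toward the critical value.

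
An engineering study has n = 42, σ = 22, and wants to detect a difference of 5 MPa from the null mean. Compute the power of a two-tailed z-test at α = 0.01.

SE = σ/√n = 22/√42 = 3.395. Non-centrality λ = d/SE = 5/3.395 = 1.473. Power ≈ Φ(λ - z_{α/2}) = Φ(1.473 - 2.576) = Φ(-1.103) = 0.135.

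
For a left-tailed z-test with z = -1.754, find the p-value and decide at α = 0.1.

p = P(Z < -1.754) = Φ(-1.754) ≈ 0.0397. Since p < 0.1, reject H₀ (significant) at α = 0.1.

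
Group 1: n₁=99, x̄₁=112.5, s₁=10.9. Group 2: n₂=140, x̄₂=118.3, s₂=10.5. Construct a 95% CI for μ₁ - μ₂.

Difference = -5.8. SE = √(10.9²/99 + 10.5²/140) = 1.41. CI = (-8.56, -3.04)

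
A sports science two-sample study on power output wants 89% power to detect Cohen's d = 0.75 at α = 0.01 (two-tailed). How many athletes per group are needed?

z_{α/2} = 2.576, z_β = Φ⁻¹(0.89) = 1.227. For medium effect (d = 0.75): n per group = 2(z_{α/2} + z_β)²/d² = 2(2.576 + 1.227)²/0.75² = 51.4 → 52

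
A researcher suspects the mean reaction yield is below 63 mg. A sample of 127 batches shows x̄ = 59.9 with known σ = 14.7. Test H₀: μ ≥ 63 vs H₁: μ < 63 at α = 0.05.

z = -2.377. Critical value: -1.645. Reject H₀.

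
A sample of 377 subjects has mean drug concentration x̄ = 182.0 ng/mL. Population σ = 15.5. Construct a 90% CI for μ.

CI = x̄ ± z*(σ/√n) = 182.0 ± 1.645(15.5/√377) = 182.0 ± 1.31 = (180.69, 183.31)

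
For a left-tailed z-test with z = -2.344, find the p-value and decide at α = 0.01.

p = P(Z < -2.344) = Φ(-2.344) ≈ 0.0095. Since p < 0.01, reject H₀ (significant) at α = 0.01.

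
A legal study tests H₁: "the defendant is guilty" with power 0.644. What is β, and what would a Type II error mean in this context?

β = 1 - power = 1 - 0.644 = 0.356. A Type II error is failing to reject H₀ when H₀ is false (false negative) — here, failing to conclude that the defendant is guilty when in fact it is true. Consequence: acquitting a guilty person.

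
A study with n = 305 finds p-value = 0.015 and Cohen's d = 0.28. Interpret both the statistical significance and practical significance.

Statistically significant (p = 0.015 < 0.05). Cohen's d = 0.28 indicates a small effect size. Both statistical and practical significance should be considered.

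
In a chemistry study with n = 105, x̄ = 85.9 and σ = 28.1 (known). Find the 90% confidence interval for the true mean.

CI = x̄ ± z*(σ/√n) = 85.9 ± 1.645(28.1/√105) = 85.9 ± 4.51 = (81.39, 90.41)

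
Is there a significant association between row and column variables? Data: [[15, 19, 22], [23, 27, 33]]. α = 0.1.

χ² = 0.032. df = 2, critical = 4.605. Fail to reject H₀. No evidence of dependence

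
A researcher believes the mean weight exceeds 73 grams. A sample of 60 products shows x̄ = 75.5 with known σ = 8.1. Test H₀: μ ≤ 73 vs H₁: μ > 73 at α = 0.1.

z = 2.391. Critical value: 1.28. Reject H₀.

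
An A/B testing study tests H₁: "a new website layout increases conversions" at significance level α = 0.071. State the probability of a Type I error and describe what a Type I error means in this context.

P(Type I error) = α = 0.071. A Type I error is rejecting H₀ when H₀ is actually true (false positive) — here, concluding that a new website layout increases conversions when in fact this is not the case. Consequence: rolling out a layout that doesn't actually help — wasted engineering effort.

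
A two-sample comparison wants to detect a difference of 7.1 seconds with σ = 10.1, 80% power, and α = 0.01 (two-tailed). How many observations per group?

n per group = 2(z_α/2 + z_β)²σ²/d² = 2×(2.576 + 0.84)²×10.1²/7.1² = 47.2 → n = 48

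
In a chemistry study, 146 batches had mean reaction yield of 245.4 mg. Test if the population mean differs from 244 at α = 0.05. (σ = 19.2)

z = (x̄ - μ₀)/(σ/√n) = (245.4 - 244)/(19.2/√146) = 0.881. Critical value: ±1.96. Since |0.881| ≤ 1.96, Fail to reject H₀.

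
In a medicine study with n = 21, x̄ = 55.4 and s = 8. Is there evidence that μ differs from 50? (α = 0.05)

t = (x̄ - μ₀)/(s/√n) = (55.4 - 50)/(8/√21) = 3.093. df = 20, critical t = ±2.086. Reject H₀.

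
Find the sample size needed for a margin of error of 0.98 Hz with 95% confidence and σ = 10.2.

n = (z*σ/E)² = (1.96×10.2/0.98)² = 416.2 → n = 417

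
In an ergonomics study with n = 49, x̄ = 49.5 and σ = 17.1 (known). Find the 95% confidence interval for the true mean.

CI = x̄ ± z*(σ/√n) = 49.5 ± 1.96(17.1/√49) = 49.5 ± 4.79 = (44.71, 54.29)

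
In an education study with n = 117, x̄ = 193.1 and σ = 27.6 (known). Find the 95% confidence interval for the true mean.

CI = x̄ ± z*(σ/√n) = 193.1 ± 1.96(27.6/√117) = 193.1 ± 5.0 = (188.1, 198.1)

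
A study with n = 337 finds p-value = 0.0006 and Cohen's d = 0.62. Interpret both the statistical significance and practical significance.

Statistically significant (p = 0.0006 < 0.05). Cohen's d = 0.62 indicates a medium effect size. Both statistical and practical significance should be considered.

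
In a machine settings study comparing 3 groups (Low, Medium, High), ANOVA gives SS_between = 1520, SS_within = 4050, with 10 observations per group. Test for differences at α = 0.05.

df_between = 2, df_within = 27. F = MS_between/MS_within = 760.0/150.0 = 5.067. F_crit ≈ 3.354. Reject H₀. At least one mean differs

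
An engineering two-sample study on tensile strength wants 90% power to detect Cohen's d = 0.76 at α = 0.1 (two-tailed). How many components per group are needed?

z_{α/2} = 1.645, z_β = Φ⁻¹(0.9) = 1.282. For medium effect (d = 0.76): n per group = 2(z_{α/2} + z_β)²/d² = 2(1.645 + 1.282)²/0.76² = 29.7 → 30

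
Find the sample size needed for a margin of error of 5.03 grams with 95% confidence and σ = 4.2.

n = (z*σ/E)² = (1.96×4.2/5.03)² = 2.7 → n = 3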